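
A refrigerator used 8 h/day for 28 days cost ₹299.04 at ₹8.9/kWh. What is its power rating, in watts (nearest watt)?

Energy = ₹299.04 ÷ ₹8.9/kWh = 33.6 kWh
Runtime = 8 h/day × 28 days = 224 h
Power = 33.6 kWh ÷ 224 h = 0.15 kW = 150 W

150 W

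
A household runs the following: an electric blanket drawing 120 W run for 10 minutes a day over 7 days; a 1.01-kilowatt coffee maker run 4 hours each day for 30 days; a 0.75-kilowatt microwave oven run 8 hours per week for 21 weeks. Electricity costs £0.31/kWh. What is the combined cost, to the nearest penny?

£76.68

electric blanket: Runtime = 10 min × 7 = 70 min = 1.166666… h
electric blanket: 0.12 kW × 1.166666… h = 0.14 kWh
coffee maker: Runtime = 4 h/day × 30 days = 120 h
coffee maker: 1.01 kW × 120 h = 121.2 kWh
microwave oven: Runtime = 8 h/week × 21 weeks = 168 h
microwave oven: 0.75 kW × 168 h = 126 kWh
Total energy = 247.34 kWh
Cost = 247.34 × £0.31 = £76.68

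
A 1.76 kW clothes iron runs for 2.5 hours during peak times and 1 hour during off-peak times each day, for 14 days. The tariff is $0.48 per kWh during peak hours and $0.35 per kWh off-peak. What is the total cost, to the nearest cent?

Peak energy = 1.76 kW × 2.5 h × 14 = 61.6 kWh
Off-peak energy = 1.76 kW × 1 h × 14 = 24.64 kWh
Cost = 61.6 × $0.48 + 24.64 × $0.35 = $29.568 + $8.624 = $38.19

$38.19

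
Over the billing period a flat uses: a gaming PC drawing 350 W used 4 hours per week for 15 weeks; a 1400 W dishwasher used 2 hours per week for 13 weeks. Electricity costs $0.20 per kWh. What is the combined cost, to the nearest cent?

$11.48

gaming PC: Runtime = 4 h/week × 15 weeks = 60 h
gaming PC: 0.35 kW × 60 h = 21 kWh
dishwasher: Runtime = 2 h/week × 13 weeks = 26 h
dishwasher: 1.4 kW × 26 h = 36.4 kWh
Total energy = 57.4 kWh
Cost = 57.4 × $0.20 = $11.48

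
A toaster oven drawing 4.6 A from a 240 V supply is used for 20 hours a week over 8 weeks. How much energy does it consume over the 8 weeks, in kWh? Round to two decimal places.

176.64 kWh

Power = 4.6 A × 240 V = 1104 W = 1.104 kW
Runtime = 20 h/week × 8 weeks = 160 h
Energy = 1.104 kW × 160 h = 176.64 kWh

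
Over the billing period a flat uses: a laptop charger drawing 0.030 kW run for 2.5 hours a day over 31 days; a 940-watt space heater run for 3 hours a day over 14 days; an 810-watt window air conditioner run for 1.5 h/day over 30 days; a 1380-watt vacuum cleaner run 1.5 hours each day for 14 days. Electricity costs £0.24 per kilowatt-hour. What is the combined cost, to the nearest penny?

£25.74

laptop charger: Runtime = 2.5 h/day × 31 days = 77.5 h
laptop charger: 0.03 kW × 77.5 h = 2.325 kWh
space heater: Runtime = 3 h/day × 14 days = 42 h
space heater: 0.94 kW × 42 h = 39.48 kWh
window air conditioner: Runtime = 1.5 h/day × 30 days = 45 h
window air conditioner: 0.81 kW × 45 h = 36.45 kWh
vacuum cleaner: Runtime = 1.5 h/day × 14 days = 21 h
vacuum cleaner: 1.38 kW × 21 h = 28.98 kWh
Total energy = 107.235 kWh
Cost = 107.235 × £0.24 = £25.74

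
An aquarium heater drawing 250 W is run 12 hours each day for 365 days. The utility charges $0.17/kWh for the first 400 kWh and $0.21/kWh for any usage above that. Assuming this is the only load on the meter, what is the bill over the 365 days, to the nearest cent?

Runtime = 12 h/day × 365 days = 4380 h
Energy = 0.25 kW × 4380 h = 1095 kWh
Tier 1 (0–400 kWh): 400 × $0.17 = $68
Above 400 kWh: 695 × $0.21 = $145.95
Bill = $213.95

$213.95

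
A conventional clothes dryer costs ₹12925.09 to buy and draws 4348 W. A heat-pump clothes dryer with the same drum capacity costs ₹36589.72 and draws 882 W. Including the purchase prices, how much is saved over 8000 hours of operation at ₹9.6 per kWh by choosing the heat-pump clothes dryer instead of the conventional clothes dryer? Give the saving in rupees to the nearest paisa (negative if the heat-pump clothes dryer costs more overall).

conventional clothes dryer: ₹12925.09 + (4348/1000) kW × 8000 h × ₹9.6 = ₹12925.09 + ₹333926.4 = ₹346851.49
heat-pump clothes dryer: ₹36589.72 + (882/1000) kW × 8000 h × ₹9.6 = ₹36589.72 + ₹67737.6 = ₹104327.32
Saving = ₹346851.49 − ₹104327.32 = ₹242524.17

₹242524.17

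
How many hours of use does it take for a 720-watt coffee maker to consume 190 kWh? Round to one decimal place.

Hours = 190 kWh ÷ 0.72 kW = 263.9 h

263.9 h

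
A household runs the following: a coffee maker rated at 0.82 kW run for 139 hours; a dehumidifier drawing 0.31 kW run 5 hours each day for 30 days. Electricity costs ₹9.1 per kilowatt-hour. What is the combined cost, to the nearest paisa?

₹1460.37

coffee maker: 0.82 kW × 139 h = 113.98 kWh
dehumidifier: Runtime = 5 h/day × 30 days = 150 h
dehumidifier: 0.31 kW × 150 h = 46.5 kWh
Total energy = 160.48 kWh
Cost = 160.48 × ₹9.1 = ₹1460.37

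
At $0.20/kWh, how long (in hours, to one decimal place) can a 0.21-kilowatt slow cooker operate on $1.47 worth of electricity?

Energy available = $1.47 ÷ $0.20/kWh = 7.35 kWh
Hours = 7.35 kWh ÷ 0.21 kW = 35.0 h

35.0 h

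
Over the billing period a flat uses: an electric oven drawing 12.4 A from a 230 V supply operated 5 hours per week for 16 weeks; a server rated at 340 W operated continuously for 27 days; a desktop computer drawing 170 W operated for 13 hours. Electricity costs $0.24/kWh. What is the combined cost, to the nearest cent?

electric oven: Power = 12.4 A × 230 V = 2852 W = 2.852 kW
electric oven: Runtime = 5 h/week × 16 weeks = 80 h
electric oven: 2.852 kW × 80 h = 228.16 kWh
server: Runtime = 24 h × 27 = 648 h
server: 0.34 kW × 648 h = 220.32 kWh
desktop computer: 0.17 kW × 13 h = 2.21 kWh
Total energy = 450.69 kWh
Cost = 450.69 × $0.24 = $108.17

$108.17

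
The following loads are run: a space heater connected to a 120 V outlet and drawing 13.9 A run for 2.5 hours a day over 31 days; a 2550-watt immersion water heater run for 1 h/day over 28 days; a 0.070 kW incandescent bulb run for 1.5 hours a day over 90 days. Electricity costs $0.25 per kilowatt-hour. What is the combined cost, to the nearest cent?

space heater: Power = 13.9 A × 120 V = 1668 W = 1.668 kW
space heater: Runtime = 2.5 h/day × 31 days = 77.5 h
space heater: 1.668 kW × 77.5 h = 129.27 kWh
immersion water heater: Runtime = 1 h/day × 28 days = 28 h
immersion water heater: 2.55 kW × 28 h = 71.4 kWh
incandescent bulb: Runtime = 1.5 h/day × 90 days = 135 h
incandescent bulb: 0.07 kW × 135 h = 9.45 kWh
Total energy = 210.12 kWh
Cost = 210.12 × $0.25 = $52.53

$52.53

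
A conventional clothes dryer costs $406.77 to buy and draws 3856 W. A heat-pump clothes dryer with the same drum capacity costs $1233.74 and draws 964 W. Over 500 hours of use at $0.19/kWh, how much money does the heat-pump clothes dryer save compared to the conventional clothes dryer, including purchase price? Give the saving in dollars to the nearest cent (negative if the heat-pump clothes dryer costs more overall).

-$552.23

conventional clothes dryer: $406.77 + (3856/1000) kW × 500 h × $0.19 = $406.77 + $366.32 = $773.09
heat-pump clothes dryer: $1233.74 + (964/1000) kW × 500 h × $0.19 = $1233.74 + $91.58 = $1325.32
Saving = $773.09 − $1325.32 = −$552.23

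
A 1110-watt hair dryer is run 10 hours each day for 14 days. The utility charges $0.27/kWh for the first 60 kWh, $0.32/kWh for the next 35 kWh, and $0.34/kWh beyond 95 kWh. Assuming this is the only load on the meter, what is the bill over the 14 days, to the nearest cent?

Runtime = 10 h/day × 14 days = 140 h
Energy = 1.11 kW × 140 h = 155.4 kWh
Tier 1 (0–60 kWh): 60 × $0.27 = $16.2
Tier 2 (60–95 kWh): 35 × $0.32 = $11.2
Above 95 kWh: 60.4 × $0.34 = $20.536
Bill = $47.94

$47.94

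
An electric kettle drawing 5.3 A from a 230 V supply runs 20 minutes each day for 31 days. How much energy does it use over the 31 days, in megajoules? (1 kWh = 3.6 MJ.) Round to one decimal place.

Power = 5.3 A × 230 V = 1219 W = 1.219 kW
Runtime = 20 min × 31 = 620 min = 10.333333… h
Energy = 1.219 kW × 10.333333… h = 12.596333… kWh
= 12.596333… × 3.6 MJ = 45.3 MJ

45.3 MJ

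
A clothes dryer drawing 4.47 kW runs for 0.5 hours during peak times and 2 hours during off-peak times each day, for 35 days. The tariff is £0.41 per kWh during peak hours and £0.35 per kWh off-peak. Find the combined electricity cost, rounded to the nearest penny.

£141.59

Peak energy = 4.47 kW × 0.5 h × 35 = 78.225 kWh
Off-peak energy = 4.47 kW × 2 h × 35 = 312.9 kWh
Cost = 78.225 × £0.41 + 312.9 × £0.35 = £32.07225 + £109.515 = £141.59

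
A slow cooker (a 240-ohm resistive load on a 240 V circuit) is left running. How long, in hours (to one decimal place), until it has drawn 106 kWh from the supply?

441.7 h

Power = V²/R = 240²/240 = 240 W = 0.24 kW
Hours = 106 kWh ÷ 0.24 kW = 441.7 h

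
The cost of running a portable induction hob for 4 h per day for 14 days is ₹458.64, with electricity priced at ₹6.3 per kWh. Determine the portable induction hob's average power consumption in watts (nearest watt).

Energy = ₹458.64 ÷ ₹6.3/kWh = 72.8 kWh
Runtime = 4 h/day × 14 days = 56 h
Power = 72.8 kWh ÷ 56 h = 1.3 kW = 1300 W

1300 W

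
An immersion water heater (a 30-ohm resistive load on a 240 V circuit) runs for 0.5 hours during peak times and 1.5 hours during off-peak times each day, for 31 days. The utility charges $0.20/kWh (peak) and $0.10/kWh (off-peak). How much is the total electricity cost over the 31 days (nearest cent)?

Power = V²/R = 240²/30 = 1920 W = 1.92 kW
Peak energy = 1.92 kW × 0.5 h × 31 = 29.76 kWh
Off-peak energy = 1.92 kW × 1.5 h × 31 = 89.28 kWh
Cost = 29.76 × $0.20 + 89.28 × $0.10 = $5.952 + $8.928 = $14.88

$14.88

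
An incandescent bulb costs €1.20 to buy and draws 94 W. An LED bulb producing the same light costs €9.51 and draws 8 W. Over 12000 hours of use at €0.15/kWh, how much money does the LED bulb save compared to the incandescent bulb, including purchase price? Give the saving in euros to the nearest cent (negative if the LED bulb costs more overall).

€146.49

incandescent bulb: €1.20 + (94/1000) kW × 12000 h × €0.15 = €1.20 + €169.2 = €170.4
LED bulb: €9.51 + (8/1000) kW × 12000 h × €0.15 = €9.51 + €14.4 = €23.91
Saving = €170.4 − €23.91 = €146.49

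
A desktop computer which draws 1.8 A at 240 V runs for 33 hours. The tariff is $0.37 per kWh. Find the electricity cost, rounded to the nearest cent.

$5.27

Power = 1.8 A × 240 V = 432 W = 0.432 kW
Energy = 0.432 kW × 33 h = 14.256 kWh
Cost = 14.256 kWh × $0.37/kWh = $5.27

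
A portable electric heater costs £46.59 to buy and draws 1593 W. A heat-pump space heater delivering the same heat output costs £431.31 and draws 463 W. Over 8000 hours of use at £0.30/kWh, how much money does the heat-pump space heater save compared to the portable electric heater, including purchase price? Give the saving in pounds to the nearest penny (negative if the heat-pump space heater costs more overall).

portable electric heater: £46.59 + (1593/1000) kW × 8000 h × £0.30 = £46.59 + £3823.2 = £3869.79
heat-pump space heater: £431.31 + (463/1000) kW × 8000 h × £0.30 = £431.31 + £1111.2 = £1542.51
Saving = £3869.79 − £1542.51 = £2327.28

£2327.28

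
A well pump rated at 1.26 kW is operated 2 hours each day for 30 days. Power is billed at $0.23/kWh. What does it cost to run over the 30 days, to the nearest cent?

Runtime = 2 h/day × 30 days = 60 h
Energy = 1.26 kW × 60 h = 75.6 kWh
Cost = 75.6 kWh × $0.23/kWh = $17.39

$17.39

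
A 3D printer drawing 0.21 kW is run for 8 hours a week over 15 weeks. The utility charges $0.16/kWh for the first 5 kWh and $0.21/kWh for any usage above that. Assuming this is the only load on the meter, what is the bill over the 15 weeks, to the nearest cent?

$5.04

Runtime = 8 h/week × 15 weeks = 120 h
Energy = 0.21 kW × 120 h = 25.2 kWh
Tier 1 (0–5 kWh): 5 × $0.16 = $0.8
Above 5 kWh: 20.2 × $0.21 = $4.242
Bill = $5.04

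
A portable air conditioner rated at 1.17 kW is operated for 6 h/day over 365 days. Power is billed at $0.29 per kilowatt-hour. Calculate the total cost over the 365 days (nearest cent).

Runtime = 6 h/day × 365 days = 2190 h
Energy = 1.17 kW × 2190 h = 2562.3 kWh
Cost = 2562.3 kWh × $0.29/kWh = $743.07

$743.07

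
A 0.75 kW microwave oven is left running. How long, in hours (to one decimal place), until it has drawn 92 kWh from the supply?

Hours = 92 kWh ÷ 0.75 kW = 122.7 h

122.7 h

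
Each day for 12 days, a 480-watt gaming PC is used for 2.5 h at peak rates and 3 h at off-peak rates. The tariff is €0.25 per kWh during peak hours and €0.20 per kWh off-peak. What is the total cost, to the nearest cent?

€7.06

Peak energy = 0.48 kW × 2.5 h × 12 = 14.4 kWh
Off-peak energy = 0.48 kW × 3 h × 12 = 17.28 kWh
Cost = 14.4 × €0.25 + 17.28 × €0.20 = €3.6 + €3.456 = €7.06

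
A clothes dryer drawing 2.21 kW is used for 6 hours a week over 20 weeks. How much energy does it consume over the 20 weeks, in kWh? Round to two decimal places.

Runtime = 6 h/week × 20 weeks = 120 h
Energy = 2.21 kW × 120 h = 265.2 kWh

265.20 kWh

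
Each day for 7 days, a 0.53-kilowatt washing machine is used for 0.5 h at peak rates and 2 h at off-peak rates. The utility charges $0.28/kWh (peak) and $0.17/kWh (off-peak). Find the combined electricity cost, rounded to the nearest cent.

$1.78

Peak energy = 0.53 kW × 0.5 h × 7 = 1.855 kWh
Off-peak energy = 0.53 kW × 2 h × 7 = 7.42 kWh
Cost = 1.855 × $0.28 + 7.42 × $0.17 = $0.5194 + $1.2614 = $1.78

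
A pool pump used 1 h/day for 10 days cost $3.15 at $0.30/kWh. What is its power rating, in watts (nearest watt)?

Energy = $3.15 ÷ $0.30/kWh = 10.5 kWh
Runtime = 1 h/day × 10 days = 10 h
Power = 10.5 kWh ÷ 10 h = 1.05 kW = 1050 W

1050 W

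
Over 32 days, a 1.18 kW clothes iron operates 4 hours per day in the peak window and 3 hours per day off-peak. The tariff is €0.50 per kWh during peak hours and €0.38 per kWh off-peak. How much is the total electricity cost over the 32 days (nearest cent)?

€118.57

Peak energy = 1.18 kW × 4 h × 32 = 151.04 kWh
Off-peak energy = 1.18 kW × 3 h × 32 = 113.28 kWh
Cost = 151.04 × €0.50 + 113.28 × €0.38 = €75.52 + €43.0464 = €118.57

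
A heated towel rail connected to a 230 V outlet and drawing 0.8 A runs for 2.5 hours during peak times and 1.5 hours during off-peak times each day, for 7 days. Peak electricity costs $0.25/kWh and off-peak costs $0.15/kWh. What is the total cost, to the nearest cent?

Power = 0.8 A × 230 V = 184 W = 0.184 kW
Peak energy = 0.184 kW × 2.5 h × 7 = 3.22 kWh
Off-peak energy = 0.184 kW × 1.5 h × 7 = 1.932 kWh
Cost = 3.22 × $0.25 + 1.932 × $0.15 = $0.805 + $0.2898 = $1.09

$1.09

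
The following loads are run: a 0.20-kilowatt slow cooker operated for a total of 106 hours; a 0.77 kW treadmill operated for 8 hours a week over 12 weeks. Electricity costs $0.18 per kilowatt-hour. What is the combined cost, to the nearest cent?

$17.12

slow cooker: 0.2 kW × 106 h = 21.2 kWh
treadmill: Runtime = 8 h/week × 12 weeks = 96 h
treadmill: 0.77 kW × 96 h = 73.92 kWh
Total energy = 95.12 kWh
Cost = 95.12 × $0.18 = $17.12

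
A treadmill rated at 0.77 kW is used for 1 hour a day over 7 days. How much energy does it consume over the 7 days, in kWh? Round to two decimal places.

Runtime = 1 h/day × 7 days = 7 h
Energy = 0.77 kW × 7 h = 5.39 kWh

5.39 kWh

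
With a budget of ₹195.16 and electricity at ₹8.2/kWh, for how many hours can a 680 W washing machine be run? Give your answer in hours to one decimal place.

Energy available = ₹195.16 ÷ ₹8.2/kWh = 23.8 kWh
Hours = 23.8 kWh ÷ 0.68 kW = 35.0 h

35.0 h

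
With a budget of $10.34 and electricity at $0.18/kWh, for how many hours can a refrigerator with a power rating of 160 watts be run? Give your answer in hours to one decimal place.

Energy available = $10.34 ÷ $0.18/kWh = 57.4444 kWh
Hours = 57.4444 kWh ÷ 0.16 kW = 359.0 h

359.0 h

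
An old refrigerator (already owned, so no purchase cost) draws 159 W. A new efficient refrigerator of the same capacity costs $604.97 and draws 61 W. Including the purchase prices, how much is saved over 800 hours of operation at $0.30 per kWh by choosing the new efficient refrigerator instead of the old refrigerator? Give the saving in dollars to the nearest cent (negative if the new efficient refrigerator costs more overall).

old refrigerator: $0.00 + (159/1000) kW × 800 h × $0.30 = $0.00 + $38.16 = $38.16
new efficient refrigerator: $604.97 + (61/1000) kW × 800 h × $0.30 = $604.97 + $14.64 = $619.61
Saving = $38.16 − $619.61 = −$581.45

-$581.45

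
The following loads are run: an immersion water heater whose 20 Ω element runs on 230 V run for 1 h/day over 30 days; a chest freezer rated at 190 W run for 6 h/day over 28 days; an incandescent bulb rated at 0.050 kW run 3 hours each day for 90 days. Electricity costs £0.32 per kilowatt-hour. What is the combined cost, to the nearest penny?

immersion water heater: Power = V²/R = 230²/20 = 2645 W = 2.645 kW
immersion water heater: Runtime = 1 h/day × 30 days = 30 h
immersion water heater: 2.645 kW × 30 h = 79.35 kWh
chest freezer: Runtime = 6 h/day × 28 days = 168 h
chest freezer: 0.19 kW × 168 h = 31.92 kWh
incandescent bulb: Runtime = 3 h/day × 90 days = 270 h
incandescent bulb: 0.05 kW × 270 h = 13.5 kWh
Total energy = 124.77 kWh
Cost = 124.77 × £0.32 = £39.93

£39.93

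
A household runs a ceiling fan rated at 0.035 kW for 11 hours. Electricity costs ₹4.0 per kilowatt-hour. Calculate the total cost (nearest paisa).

Energy = 0.035 kW × 11 h = 0.385 kWh
Cost = 0.385 kWh × ₹4.0/kWh = ₹1.54

₹1.54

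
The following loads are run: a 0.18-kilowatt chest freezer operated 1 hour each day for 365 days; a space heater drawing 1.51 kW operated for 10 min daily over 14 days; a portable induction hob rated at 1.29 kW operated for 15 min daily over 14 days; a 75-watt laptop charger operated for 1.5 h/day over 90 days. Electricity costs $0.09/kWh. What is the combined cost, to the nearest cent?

$7.55

chest freezer: Runtime = 1 h/day × 365 days = 365 h
chest freezer: 0.18 kW × 365 h = 65.7 kWh
space heater: Runtime = 10 min × 14 = 140 min = 2.333333… h
space heater: 1.51 kW × 2.333333… h = 3.523333… kWh
portable induction hob: Runtime = 15 min × 14 = 210 min = 3.5 h
portable induction hob: 1.29 kW × 3.5 h = 4.515 kWh
laptop charger: Runtime = 1.5 h/day × 90 days = 135 h
laptop charger: 0.075 kW × 135 h = 10.125 kWh
Total energy = 83.863333… kWh
Cost = 83.863333… × $0.09 = $7.55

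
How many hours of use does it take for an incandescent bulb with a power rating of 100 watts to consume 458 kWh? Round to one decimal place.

4580.0 h

Hours = 458 kWh ÷ 0.1 kW = 4580.0 h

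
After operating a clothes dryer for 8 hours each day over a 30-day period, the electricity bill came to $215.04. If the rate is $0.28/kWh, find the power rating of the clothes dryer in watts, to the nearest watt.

Energy = $215.04 ÷ $0.28/kWh = 768 kWh
Runtime = 8 h/day × 30 days = 240 h
Power = 768 kWh ÷ 240 h = 3.2 kW = 3200 W

3200 W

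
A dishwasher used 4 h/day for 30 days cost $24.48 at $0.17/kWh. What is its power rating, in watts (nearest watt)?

1200 W

Energy = $24.48 ÷ $0.17/kWh = 144 kWh
Runtime = 4 h/day × 30 days = 120 h
Power = 144 kWh ÷ 120 h = 1.2 kW = 1200 W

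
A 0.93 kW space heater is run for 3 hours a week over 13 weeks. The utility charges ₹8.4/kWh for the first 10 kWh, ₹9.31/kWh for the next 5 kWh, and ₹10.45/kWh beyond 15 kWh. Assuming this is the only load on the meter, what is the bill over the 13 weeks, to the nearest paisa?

₹352.82

Runtime = 3 h/week × 13 weeks = 39 h
Energy = 0.93 kW × 39 h = 36.27 kWh
Tier 1 (0–10 kWh): 10 × ₹8.4 = ₹84
Tier 2 (10–15 kWh): 5 × ₹9.31 = ₹46.55
Above 15 kWh: 21.27 × ₹10.45 = ₹222.2715
Bill = ₹352.82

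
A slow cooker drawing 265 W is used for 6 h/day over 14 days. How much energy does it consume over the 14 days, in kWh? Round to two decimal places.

22.26 kWh

Runtime = 6 h/day × 14 days = 84 h
Energy = 0.265 kW × 84 h = 22.26 kWh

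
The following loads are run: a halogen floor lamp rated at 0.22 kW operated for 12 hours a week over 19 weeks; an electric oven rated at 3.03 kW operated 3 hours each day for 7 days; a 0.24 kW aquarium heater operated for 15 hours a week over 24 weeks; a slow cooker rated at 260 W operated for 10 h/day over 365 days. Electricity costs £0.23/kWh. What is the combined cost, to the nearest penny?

£264.31

halogen floor lamp: Runtime = 12 h/week × 19 weeks = 228 h
halogen floor lamp: 0.22 kW × 228 h = 50.16 kWh
electric oven: Runtime = 3 h/day × 7 days = 21 h
electric oven: 3.03 kW × 21 h = 63.63 kWh
aquarium heater: Runtime = 15 h/week × 24 weeks = 360 h
aquarium heater: 0.24 kW × 360 h = 86.4 kWh
slow cooker: Runtime = 10 h/day × 365 days = 3650 h
slow cooker: 0.26 kW × 3650 h = 949 kWh
Total energy = 1149.19 kWh
Cost = 1149.19 × £0.23 = £264.31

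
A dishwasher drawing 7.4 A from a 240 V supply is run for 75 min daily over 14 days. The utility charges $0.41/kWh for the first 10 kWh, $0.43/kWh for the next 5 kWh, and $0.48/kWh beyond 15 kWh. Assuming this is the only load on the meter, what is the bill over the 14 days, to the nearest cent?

$13.97

Power = 7.4 A × 240 V = 1776 W = 1.776 kW
Runtime = 75 min × 14 = 1050 min = 17.5 h
Energy = 1.776 kW × 17.5 h = 31.08 kWh
Tier 1 (0–10 kWh): 10 × $0.41 = $4.1
Tier 2 (10–15 kWh): 5 × $0.43 = $2.15
Above 15 kWh: 16.08 × $0.48 = $7.7184
Bill = $13.97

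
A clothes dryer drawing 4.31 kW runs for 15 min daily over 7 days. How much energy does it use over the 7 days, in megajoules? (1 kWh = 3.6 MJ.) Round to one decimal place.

27.2 MJ

Runtime = 15 min × 7 = 105 min = 1.75 h
Energy = 4.31 kW × 1.75 h = 7.5425 kWh
= 7.5425 × 3.6 MJ = 27.2 MJ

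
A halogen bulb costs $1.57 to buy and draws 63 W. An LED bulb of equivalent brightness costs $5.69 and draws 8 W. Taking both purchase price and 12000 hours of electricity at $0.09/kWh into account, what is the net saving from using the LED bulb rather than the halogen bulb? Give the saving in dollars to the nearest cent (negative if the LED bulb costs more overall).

$55.28

halogen bulb: $1.57 + (63/1000) kW × 12000 h × $0.09 = $1.57 + $68.04 = $69.61
LED bulb: $5.69 + (8/1000) kW × 12000 h × $0.09 = $5.69 + $8.64 = $14.33
Saving = $69.61 − $14.33 = $55.28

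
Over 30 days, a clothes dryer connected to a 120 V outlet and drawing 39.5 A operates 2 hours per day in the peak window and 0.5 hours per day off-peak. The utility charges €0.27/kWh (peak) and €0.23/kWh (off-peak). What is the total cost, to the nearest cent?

Power = 39.5 A × 120 V = 4740 W = 4.74 kW
Peak energy = 4.74 kW × 2 h × 30 = 284.4 kWh
Off-peak energy = 4.74 kW × 0.5 h × 30 = 71.1 kWh
Cost = 284.4 × €0.27 + 71.1 × €0.23 = €76.788 + €16.353 = €93.14

€93.14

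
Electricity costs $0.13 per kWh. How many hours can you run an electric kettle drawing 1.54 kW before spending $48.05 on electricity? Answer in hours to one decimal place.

Energy available = $48.05 ÷ $0.13/kWh = 369.6154 kWh
Hours = 369.6154 kWh ÷ 1.54 kW = 240.0 h

240.0 h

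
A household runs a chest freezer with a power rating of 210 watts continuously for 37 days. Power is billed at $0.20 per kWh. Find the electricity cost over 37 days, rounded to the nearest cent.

$37.30

Runtime = 24 h × 37 = 888 h
Energy = 0.21 kW × 888 h = 186.48 kWh
Cost = 186.48 kWh × $0.20/kWh = $37.30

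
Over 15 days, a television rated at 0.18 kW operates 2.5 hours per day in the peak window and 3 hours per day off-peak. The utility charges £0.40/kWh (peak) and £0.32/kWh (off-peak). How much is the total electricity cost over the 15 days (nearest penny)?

£5.29

Peak energy = 0.18 kW × 2.5 h × 15 = 6.75 kWh
Off-peak energy = 0.18 kW × 3 h × 15 = 8.1 kWh
Cost = 6.75 × £0.40 + 8.1 × £0.32 = £2.7 + £2.592 = £5.29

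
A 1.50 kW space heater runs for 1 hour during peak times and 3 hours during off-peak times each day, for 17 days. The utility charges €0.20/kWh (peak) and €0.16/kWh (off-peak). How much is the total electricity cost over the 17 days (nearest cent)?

Peak energy = 1.5 kW × 1 h × 17 = 25.5 kWh
Off-peak energy = 1.5 kW × 3 h × 17 = 76.5 kWh
Cost = 25.5 × €0.20 + 76.5 × €0.16 = €5.1 + €12.24 = €17.34

€17.34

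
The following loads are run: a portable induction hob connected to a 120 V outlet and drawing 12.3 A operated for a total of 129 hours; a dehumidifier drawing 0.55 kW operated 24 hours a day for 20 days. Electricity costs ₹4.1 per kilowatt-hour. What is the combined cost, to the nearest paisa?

portable induction hob: Power = 12.3 A × 120 V = 1476 W = 1.476 kW
portable induction hob: 1.476 kW × 129 h = 190.404 kWh
dehumidifier: Runtime = 24 h × 20 = 480 h
dehumidifier: 0.55 kW × 480 h = 264 kWh
Total energy = 454.404 kWh
Cost = 454.404 × ₹4.1 = ₹1863.06

₹1863.06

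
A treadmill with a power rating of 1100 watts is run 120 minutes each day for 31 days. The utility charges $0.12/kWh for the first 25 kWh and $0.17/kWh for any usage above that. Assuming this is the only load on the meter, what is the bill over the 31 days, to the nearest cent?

$10.34

Runtime = 120 min × 31 = 3720 min = 62 h
Energy = 1.1 kW × 62 h = 68.2 kWh
Tier 1 (0–25 kWh): 25 × $0.12 = $3
Above 25 kWh: 43.2 × $0.17 = $7.344
Bill = $10.34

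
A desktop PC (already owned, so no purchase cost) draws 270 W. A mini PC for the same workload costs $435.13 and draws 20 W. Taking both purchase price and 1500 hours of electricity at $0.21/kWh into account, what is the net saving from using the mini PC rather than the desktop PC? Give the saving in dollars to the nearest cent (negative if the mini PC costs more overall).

desktop PC: $0.00 + (270/1000) kW × 1500 h × $0.21 = $0.00 + $85.05 = $85.05
mini PC: $435.13 + (20/1000) kW × 1500 h × $0.21 = $435.13 + $6.3 = $441.43
Saving = $85.05 − $441.43 = −$356.38

-$356.38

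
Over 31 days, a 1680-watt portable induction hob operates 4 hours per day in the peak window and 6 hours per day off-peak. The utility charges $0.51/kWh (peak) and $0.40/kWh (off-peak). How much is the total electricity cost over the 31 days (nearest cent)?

$231.24

Peak energy = 1.68 kW × 4 h × 31 = 208.32 kWh
Off-peak energy = 1.68 kW × 6 h × 31 = 312.48 kWh
Cost = 208.32 × $0.51 + 312.48 × $0.40 = $106.2432 + $124.992 = $231.24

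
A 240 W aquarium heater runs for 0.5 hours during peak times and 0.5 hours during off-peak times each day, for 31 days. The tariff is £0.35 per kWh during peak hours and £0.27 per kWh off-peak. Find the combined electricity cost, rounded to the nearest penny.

Peak energy = 0.24 kW × 0.5 h × 31 = 3.72 kWh
Off-peak energy = 0.24 kW × 0.5 h × 31 = 3.72 kWh
Cost = 3.72 × £0.35 + 3.72 × £0.27 = £1.302 + £1.0044 = £2.31

£2.31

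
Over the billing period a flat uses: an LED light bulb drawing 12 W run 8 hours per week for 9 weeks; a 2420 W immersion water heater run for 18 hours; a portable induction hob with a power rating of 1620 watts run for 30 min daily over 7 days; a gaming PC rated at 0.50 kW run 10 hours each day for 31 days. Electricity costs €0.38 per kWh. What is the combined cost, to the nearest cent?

€77.94

LED light bulb: Runtime = 8 h/week × 9 weeks = 72 h
LED light bulb: 0.012 kW × 72 h = 0.864 kWh
immersion water heater: 2.42 kW × 18 h = 43.56 kWh
portable induction hob: Runtime = 30 min × 7 = 210 min = 3.5 h
portable induction hob: 1.62 kW × 3.5 h = 5.67 kWh
gaming PC: Runtime = 10 h/day × 31 days = 310 h
gaming PC: 0.5 kW × 310 h = 155 kWh
Total energy = 205.094 kWh
Cost = 205.094 × €0.38 = €77.94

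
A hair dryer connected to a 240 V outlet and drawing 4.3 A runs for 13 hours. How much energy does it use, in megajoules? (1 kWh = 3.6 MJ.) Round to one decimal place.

Power = 4.3 A × 240 V = 1032 W = 1.032 kW
Energy = 1.032 kW × 13 h = 13.416 kWh
= 13.416 × 3.6 MJ = 48.3 MJ

48.3 MJ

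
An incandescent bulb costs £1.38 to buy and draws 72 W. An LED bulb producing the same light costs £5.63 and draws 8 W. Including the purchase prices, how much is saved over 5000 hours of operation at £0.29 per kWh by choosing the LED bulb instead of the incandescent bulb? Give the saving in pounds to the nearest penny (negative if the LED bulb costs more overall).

£88.55

incandescent bulb: £1.38 + (72/1000) kW × 5000 h × £0.29 = £1.38 + £104.4 = £105.78
LED bulb: £5.63 + (8/1000) kW × 5000 h × £0.29 = £5.63 + £11.6 = £17.23
Saving = £105.78 − £17.23 = £88.55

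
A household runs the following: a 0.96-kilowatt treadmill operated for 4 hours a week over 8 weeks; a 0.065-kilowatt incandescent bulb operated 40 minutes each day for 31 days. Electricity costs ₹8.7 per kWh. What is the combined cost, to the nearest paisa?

treadmill: Runtime = 4 h/week × 8 weeks = 32 h
treadmill: 0.96 kW × 32 h = 30.72 kWh
incandescent bulb: Runtime = 40 min × 31 = 1240 min = 20.666666… h
incandescent bulb: 0.065 kW × 20.666666… h = 1.343333… kWh
Total energy = 32.063333… kWh
Cost = 32.063333… × ₹8.7 = ₹278.95

₹278.95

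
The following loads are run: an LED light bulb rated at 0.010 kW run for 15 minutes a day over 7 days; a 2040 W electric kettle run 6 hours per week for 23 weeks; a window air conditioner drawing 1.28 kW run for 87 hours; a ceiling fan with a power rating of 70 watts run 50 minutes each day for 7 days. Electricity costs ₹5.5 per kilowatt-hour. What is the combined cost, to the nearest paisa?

LED light bulb: Runtime = 15 min × 7 = 105 min = 1.75 h
LED light bulb: 0.01 kW × 1.75 h = 0.0175 kWh
electric kettle: Runtime = 6 h/week × 23 weeks = 138 h
electric kettle: 2.04 kW × 138 h = 281.52 kWh
window air conditioner: 1.28 kW × 87 h = 111.36 kWh
ceiling fan: Runtime = 50 min × 7 = 350 min = 5.833333… h
ceiling fan: 0.07 kW × 5.833333… h = 0.408333… kWh
Total energy = 393.305833… kWh
Cost = 393.305833… × ₹5.5 = ₹2163.18

₹2163.18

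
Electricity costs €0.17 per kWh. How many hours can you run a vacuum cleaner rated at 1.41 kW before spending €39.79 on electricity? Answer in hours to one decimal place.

166.0 h

Energy available = €39.79 ÷ €0.17/kWh = 234.0588 kWh
Hours = 234.0588 kWh ÷ 1.41 kW = 166.0 h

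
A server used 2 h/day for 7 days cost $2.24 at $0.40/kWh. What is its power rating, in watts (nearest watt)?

400 W

Energy = $2.24 ÷ $0.40/kWh = 5.6 kWh
Runtime = 2 h/day × 7 days = 14 h
Power = 5.6 kWh ÷ 14 h = 0.4 kW = 400 W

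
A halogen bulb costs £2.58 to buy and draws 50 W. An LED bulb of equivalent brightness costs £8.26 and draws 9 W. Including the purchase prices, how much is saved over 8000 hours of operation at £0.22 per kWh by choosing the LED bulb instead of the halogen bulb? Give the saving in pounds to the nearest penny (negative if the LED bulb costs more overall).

halogen bulb: £2.58 + (50/1000) kW × 8000 h × £0.22 = £2.58 + £88 = £90.58
LED bulb: £8.26 + (9/1000) kW × 8000 h × £0.22 = £8.26 + £15.84 = £24.1
Saving = £90.58 − £24.1 = £66.48

£66.48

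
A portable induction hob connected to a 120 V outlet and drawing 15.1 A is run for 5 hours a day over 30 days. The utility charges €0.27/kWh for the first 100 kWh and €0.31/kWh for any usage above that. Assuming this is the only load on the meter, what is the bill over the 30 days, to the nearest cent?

Power = 15.1 A × 120 V = 1812 W = 1.812 kW
Runtime = 5 h/day × 30 days = 150 h
Energy = 1.812 kW × 150 h = 271.8 kWh
Tier 1 (0–100 kWh): 100 × €0.27 = €27
Above 100 kWh: 171.8 × €0.31 = €53.258
Bill = €80.26

€80.26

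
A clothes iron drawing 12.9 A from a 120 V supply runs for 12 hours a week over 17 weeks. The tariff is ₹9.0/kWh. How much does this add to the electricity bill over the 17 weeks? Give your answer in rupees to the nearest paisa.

Power = 12.9 A × 120 V = 1548 W = 1.548 kW
Runtime = 12 h/week × 17 weeks = 204 h
Energy = 1.548 kW × 204 h = 315.792 kWh
Cost = 315.792 kWh × ₹9.0/kWh = ₹2842.13

₹2842.13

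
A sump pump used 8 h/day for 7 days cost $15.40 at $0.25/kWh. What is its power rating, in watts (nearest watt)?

Energy = $15.40 ÷ $0.25/kWh = 61.6 kWh
Runtime = 8 h/day × 7 days = 56 h
Power = 61.6 kWh ÷ 56 h = 1.1 kW = 1100 W

1100 W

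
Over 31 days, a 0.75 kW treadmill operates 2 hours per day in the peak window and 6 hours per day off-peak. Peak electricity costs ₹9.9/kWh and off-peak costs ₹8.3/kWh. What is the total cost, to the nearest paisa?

₹1618.20

Peak energy = 0.75 kW × 2 h × 31 = 46.5 kWh
Off-peak energy = 0.75 kW × 6 h × 31 = 139.5 kWh
Cost = 46.5 × ₹9.9 + 139.5 × ₹8.3 = ₹460.35 + ₹1157.85 = ₹1618.20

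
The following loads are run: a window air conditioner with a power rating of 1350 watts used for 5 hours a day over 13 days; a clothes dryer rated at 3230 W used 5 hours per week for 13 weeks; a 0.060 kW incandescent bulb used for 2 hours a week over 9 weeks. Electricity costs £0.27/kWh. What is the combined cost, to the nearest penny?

£80.67

window air conditioner: Runtime = 5 h/day × 13 days = 65 h
window air conditioner: 1.35 kW × 65 h = 87.75 kWh
clothes dryer: Runtime = 5 h/week × 13 weeks = 65 h
clothes dryer: 3.23 kW × 65 h = 209.95 kWh
incandescent bulb: Runtime = 2 h/week × 9 weeks = 18 h
incandescent bulb: 0.06 kW × 18 h = 1.08 kWh
Total energy = 298.78 kWh
Cost = 298.78 × £0.27 = £80.67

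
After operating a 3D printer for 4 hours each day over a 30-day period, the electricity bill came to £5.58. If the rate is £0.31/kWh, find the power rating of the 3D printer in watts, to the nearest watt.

150 W

Energy = £5.58 ÷ £0.31/kWh = 18 kWh
Runtime = 4 h/day × 30 days = 120 h
Power = 18 kWh ÷ 120 h = 0.15 kW = 150 W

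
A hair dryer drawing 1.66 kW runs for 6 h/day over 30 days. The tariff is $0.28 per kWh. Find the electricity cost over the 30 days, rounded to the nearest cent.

Runtime = 6 h/day × 30 days = 180 h
Energy = 1.66 kW × 180 h = 298.8 kWh
Cost = 298.8 kWh × $0.28/kWh = $83.66

$83.66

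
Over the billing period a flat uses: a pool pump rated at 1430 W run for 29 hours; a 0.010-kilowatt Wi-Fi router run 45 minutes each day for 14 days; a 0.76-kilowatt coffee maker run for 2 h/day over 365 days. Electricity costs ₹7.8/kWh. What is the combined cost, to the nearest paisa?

pool pump: 1.43 kW × 29 h = 41.47 kWh
Wi-Fi router: Runtime = 45 min × 14 = 630 min = 10.5 h
Wi-Fi router: 0.01 kW × 10.5 h = 0.105 kWh
coffee maker: Runtime = 2 h/day × 365 days = 730 h
coffee maker: 0.76 kW × 730 h = 554.8 kWh
Total energy = 596.375 kWh
Cost = 596.375 × ₹7.8 = ₹4651.73

₹4651.73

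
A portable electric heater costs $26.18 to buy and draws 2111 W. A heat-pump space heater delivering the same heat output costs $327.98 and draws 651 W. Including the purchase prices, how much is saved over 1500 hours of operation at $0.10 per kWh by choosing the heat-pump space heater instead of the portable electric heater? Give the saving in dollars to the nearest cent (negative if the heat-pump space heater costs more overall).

-$82.80

portable electric heater: $26.18 + (2111/1000) kW × 1500 h × $0.10 = $26.18 + $316.65 = $342.83
heat-pump space heater: $327.98 + (651/1000) kW × 1500 h × $0.10 = $327.98 + $97.65 = $425.63
Saving = $342.83 − $425.63 = −$82.8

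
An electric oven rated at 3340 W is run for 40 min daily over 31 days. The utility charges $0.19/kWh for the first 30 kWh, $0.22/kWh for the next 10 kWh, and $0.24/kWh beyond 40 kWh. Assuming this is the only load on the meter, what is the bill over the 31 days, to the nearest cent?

Runtime = 40 min × 31 = 1240 min = 20.666666… h
Energy = 3.34 kW × 20.666666… h = 69.026666… kWh
Tier 1 (0–30 kWh): 30 × $0.19 = $5.7
Tier 2 (30–40 kWh): 10 × $0.22 = $2.2
Above 40 kWh: 29.026666… × $0.24 = $6.9664
Bill = $14.87

$14.87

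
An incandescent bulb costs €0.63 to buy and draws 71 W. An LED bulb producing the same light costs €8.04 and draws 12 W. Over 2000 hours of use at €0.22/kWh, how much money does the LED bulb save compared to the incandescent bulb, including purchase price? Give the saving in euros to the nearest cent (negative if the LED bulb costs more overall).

incandescent bulb: €0.63 + (71/1000) kW × 2000 h × €0.22 = €0.63 + €31.24 = €31.87
LED bulb: €8.04 + (12/1000) kW × 2000 h × €0.22 = €8.04 + €5.28 = €13.32
Saving = €31.87 − €13.32 = €18.55

€18.55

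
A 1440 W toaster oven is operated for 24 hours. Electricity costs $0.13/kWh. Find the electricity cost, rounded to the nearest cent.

Energy = 1.44 kW × 24 h = 34.56 kWh
Cost = 34.56 kWh × $0.13/kWh = $4.49

$4.49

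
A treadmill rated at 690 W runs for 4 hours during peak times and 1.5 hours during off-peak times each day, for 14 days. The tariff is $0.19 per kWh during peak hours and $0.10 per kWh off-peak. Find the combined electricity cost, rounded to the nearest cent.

$8.79

Peak energy = 0.69 kW × 4 h × 14 = 38.64 kWh
Off-peak energy = 0.69 kW × 1.5 h × 14 = 14.49 kWh
Cost = 38.64 × $0.19 + 14.49 × $0.10 = $7.3416 + $1.449 = $8.79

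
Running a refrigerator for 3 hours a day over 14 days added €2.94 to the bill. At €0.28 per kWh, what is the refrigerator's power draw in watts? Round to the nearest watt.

250 W

Energy = €2.94 ÷ €0.28/kWh = 10.5 kWh
Runtime = 3 h/day × 14 days = 42 h
Power = 10.5 kWh ÷ 42 h = 0.25 kW = 250 W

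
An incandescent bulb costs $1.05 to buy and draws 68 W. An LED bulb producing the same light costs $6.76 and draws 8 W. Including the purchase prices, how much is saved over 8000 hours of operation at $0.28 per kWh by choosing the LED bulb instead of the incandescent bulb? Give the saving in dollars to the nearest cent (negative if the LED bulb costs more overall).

incandescent bulb: $1.05 + (68/1000) kW × 8000 h × $0.28 = $1.05 + $152.32 = $153.37
LED bulb: $6.76 + (8/1000) kW × 8000 h × $0.28 = $6.76 + $17.92 = $24.68
Saving = $153.37 − $24.68 = $128.69

$128.69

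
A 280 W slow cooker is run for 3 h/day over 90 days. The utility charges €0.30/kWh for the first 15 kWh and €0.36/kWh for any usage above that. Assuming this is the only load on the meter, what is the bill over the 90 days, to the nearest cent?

Runtime = 3 h/day × 90 days = 270 h
Energy = 0.28 kW × 270 h = 75.6 kWh
Tier 1 (0–15 kWh): 15 × €0.30 = €4.5
Above 15 kWh: 60.6 × €0.36 = €21.816
Bill = €26.32

€26.32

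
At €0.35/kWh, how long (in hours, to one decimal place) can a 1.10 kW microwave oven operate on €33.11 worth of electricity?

Energy available = €33.11 ÷ €0.35/kWh = 94.6 kWh
Hours = 94.6 kWh ÷ 1.1 kW = 86.0 h

86.0 h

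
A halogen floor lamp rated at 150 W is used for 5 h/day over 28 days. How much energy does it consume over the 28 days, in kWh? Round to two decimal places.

Runtime = 5 h/day × 28 days = 140 h
Energy = 0.15 kW × 140 h = 21 kWh

21.00 kWh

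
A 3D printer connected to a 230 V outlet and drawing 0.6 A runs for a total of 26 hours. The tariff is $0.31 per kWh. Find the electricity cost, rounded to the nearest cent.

Power = 0.6 A × 230 V = 138 W = 0.138 kW
Energy = 0.138 kW × 26 h = 3.588 kWh
Cost = 3.588 kWh × $0.31/kWh = $1.11

$1.11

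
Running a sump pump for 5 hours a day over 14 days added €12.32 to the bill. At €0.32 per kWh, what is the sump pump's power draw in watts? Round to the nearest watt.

550 W

Energy = €12.32 ÷ €0.32/kWh = 38.5 kWh
Runtime = 5 h/day × 14 days = 70 h
Power = 38.5 kWh ÷ 70 h = 0.55 kW = 550 W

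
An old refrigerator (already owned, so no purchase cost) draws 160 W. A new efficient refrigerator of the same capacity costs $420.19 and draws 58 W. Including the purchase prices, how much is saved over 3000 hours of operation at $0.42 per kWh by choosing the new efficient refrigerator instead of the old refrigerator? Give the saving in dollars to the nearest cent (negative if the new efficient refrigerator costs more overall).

old refrigerator: $0.00 + (160/1000) kW × 3000 h × $0.42 = $0.00 + $201.6 = $201.6
new efficient refrigerator: $420.19 + (58/1000) kW × 3000 h × $0.42 = $420.19 + $73.08 = $493.27
Saving = $201.6 − $493.27 = −$291.67

-$291.67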